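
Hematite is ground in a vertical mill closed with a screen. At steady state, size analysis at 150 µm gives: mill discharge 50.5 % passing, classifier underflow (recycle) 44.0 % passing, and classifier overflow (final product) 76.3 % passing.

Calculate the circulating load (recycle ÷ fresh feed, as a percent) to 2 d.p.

CL = 396.92 %

Mass balance on the −150 µm fraction:
(1+r)d = ru + o → r = (o−d)/(d−u)
r = (76.3 − 50.5)/(50.5 − 44.0) = 25.8/6.5 = 3.9692
CL = 100·r = 396.92 %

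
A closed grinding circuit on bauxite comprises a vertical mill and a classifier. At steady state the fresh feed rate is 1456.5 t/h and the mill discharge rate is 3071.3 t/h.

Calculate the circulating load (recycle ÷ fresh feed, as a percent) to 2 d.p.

CL = 110.87 %

Discharge = new feed + return, hence
R = M − F = 3071.3 − 1456.5 = 1614.8 t/h
CL = 100·R/F = 100·1614.8/1456.5 = 110.87 %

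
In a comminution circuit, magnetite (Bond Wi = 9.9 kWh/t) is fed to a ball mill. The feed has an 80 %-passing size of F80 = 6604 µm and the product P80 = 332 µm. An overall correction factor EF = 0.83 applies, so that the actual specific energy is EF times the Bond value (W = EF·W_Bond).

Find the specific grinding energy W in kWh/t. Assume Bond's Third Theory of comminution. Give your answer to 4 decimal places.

W = 10·Wi·(P80^(-½) − F80^(-½))
1/√332 = 0.054882;  1/√6604 = 0.012305
W = 10·9.9·(0.054882 − 0.012305) = 4.2151 kWh/t
W_actual = 0.83 × 4.2151 = 3.4985 kWh/t

W = 3.4985 kWh/t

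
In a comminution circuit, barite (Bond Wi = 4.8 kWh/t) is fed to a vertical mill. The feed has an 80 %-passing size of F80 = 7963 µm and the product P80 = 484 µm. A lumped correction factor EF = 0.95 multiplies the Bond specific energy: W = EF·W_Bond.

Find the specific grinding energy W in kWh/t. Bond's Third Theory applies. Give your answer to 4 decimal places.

W = 10 Wi / √P80 − 10 Wi / √F80
1/√484 = 0.045455;  1/√7963 = 0.011206
W = 10·4.8·(0.045455 − 0.011206) = 1.6439 kWh/t
Corrected W = EF·W_Bond = 0.95·1.6439 = 1.5617 kWh/t

W = 1.5617 kWh/t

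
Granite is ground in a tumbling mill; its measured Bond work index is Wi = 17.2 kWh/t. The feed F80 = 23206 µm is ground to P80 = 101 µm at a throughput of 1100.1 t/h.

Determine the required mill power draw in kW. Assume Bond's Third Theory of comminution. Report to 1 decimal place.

P = 17585.7 kW

Bond: W = 10·Wi·(1/√P80 − 1/√F80)
W = 10·17.2·(1/√101 − 1/√23206) = 10·17.2·(0.092939) = 15.9856 kWh/t
P = W·T = 15.9856·1100.1 = 17585.7 kW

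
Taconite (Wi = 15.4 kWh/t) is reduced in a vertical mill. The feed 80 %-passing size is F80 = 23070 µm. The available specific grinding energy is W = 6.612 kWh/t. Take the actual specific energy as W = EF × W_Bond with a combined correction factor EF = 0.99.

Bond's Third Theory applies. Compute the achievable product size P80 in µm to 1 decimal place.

W_Bond = 10·Wi·(1/√P₈₀ − 1/√F₈₀)
W_Bond = W / EF = 6.612 / 0.99 = 6.6788 kWh/t
P80^(−½) = W_Bond/(10 Wi) + F80^(−½)
  = 6.6788/(10·15.4) + 1/√23070 = 0.043369 + 0.006584 = 0.049953
P80 = (1/0.049953)² = 20.0190² = 400.76 µm

P80 = 400.8 µm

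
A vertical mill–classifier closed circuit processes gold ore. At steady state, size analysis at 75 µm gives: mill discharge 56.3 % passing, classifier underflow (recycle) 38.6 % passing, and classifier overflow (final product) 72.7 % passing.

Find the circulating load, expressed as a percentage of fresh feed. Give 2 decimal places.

CL = 92.66 %

Classifier node, passing 75 µm:
(1+r)d = ru + o → r = (o−d)/(d−u)
r = (72.7 − 56.3)/(56.3 − 38.6) = 16.4/17.7 = 0.9266
CL = 100·r = 92.66 %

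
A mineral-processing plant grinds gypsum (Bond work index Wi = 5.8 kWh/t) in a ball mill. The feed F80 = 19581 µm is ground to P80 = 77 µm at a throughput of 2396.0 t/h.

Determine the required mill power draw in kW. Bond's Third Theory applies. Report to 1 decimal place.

P = 14843.8 kW

W = 10 Wi (1/√P80 − 1/√F80)  [Bond]
W = 10·5.8·(1/√77 − 1/√19581) = 10·5.8·(0.106814) = 6.1952 kWh/t
Power = W × throughput = 6.1952 kWh/t × 2396.0 t/h = 14843.8 kW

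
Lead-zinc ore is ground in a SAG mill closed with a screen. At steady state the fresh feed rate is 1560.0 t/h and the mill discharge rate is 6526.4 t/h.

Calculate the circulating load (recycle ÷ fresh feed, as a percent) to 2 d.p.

CL = 318.36 %

Steady state: M = F + R.
R = M − F = 6526.4 − 1560.0 = 4966.4 t/h
CL = 100·R/F = 100·4966.4/1560.0 = 318.36 %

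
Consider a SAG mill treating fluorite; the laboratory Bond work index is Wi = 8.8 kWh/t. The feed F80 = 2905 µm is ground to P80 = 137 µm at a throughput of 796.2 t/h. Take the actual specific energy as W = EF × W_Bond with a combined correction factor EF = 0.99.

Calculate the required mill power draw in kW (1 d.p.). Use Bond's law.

W = 10 Wi (1/√P80 − 1/√F80)  [Bond]
W = 10·8.8·(1/√137 − 1/√2905) = 10·8.8·(0.066882) = 5.8856 kWh/t
With EF = 0.99: W = 5.8856·0.99 = 5.8268 kWh/t
Mill draw = 5.8268 × 796.2 = 4639.3 kW

P = 4639.3 kW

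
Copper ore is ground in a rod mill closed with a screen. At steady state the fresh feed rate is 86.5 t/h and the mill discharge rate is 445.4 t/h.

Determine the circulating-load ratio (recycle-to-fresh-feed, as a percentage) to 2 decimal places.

CL = 414.91 %

Mill node: discharge = fresh + recycle.
R = M − F = 445.4 − 86.5 = 358.9 t/h
CL = 100·R/F = 100·358.9/86.5 = 414.91 %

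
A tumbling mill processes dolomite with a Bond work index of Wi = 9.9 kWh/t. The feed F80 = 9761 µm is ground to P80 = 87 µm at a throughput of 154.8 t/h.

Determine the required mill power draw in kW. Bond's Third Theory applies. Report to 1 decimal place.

W = 10·Wi·(P80^(-½) − F80^(-½))
W = 10·9.9·(1/√87 − 1/√9761) = 10·9.9·(0.097090) = 9.6119 kWh/t
P_mill = W·ṁ = 9.6119·154.8 = 1487.9 kW

P = 1487.9 kW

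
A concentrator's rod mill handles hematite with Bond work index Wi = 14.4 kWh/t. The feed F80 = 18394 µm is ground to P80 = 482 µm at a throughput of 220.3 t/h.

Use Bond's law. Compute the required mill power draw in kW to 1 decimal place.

Bond: W = 10·Wi·(1/√P80 − 1/√F80)
W = 10·14.4·(1/√482 − 1/√18394) = 10·14.4·(0.038175) = 5.4973 kWh/t
Mill draw = 5.4973 × 220.3 = 1211.0 kW

P = 1211.0 kW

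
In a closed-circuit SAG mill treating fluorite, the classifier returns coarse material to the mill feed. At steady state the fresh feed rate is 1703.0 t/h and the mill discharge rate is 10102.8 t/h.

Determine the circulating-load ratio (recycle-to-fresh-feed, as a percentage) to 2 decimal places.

CL = 493.24 %

Mill node: discharge = fresh + recycle.
R = M − F = 10102.8 − 1703.0 = 8399.8 t/h
CL = 100·R/F = 100·8399.8/1703.0 = 493.24 %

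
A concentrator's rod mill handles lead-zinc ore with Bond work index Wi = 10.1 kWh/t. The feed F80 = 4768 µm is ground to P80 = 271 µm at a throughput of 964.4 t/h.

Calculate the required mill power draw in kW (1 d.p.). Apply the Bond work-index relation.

W = 10 Wi (P80^-0.5 − F80^-0.5)
W = 10·10.1·(1/√271 − 1/√4768) = 10·10.1·(0.046264) = 4.6726 kWh/t
P_mill = W·ṁ = 4.6726·964.4 = 4506.3 kW

P = 4506.3 kW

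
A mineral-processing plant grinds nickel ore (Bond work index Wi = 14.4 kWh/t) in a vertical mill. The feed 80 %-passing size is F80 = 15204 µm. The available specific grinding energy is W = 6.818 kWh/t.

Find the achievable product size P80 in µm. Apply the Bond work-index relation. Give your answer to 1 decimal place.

W = 10·Wi·(P80^(-½) − F80^(-½))
⇒ 1/√P80 = W/(10·Wi) + 1/√F80
  = 6.8180/(10·14.4) + 1/√15204 = 0.047347 + 0.008110 = 0.055457
P80 = (1/0.055457)² = 18.0319² = 325.15 µm

P80 = 325.1 µm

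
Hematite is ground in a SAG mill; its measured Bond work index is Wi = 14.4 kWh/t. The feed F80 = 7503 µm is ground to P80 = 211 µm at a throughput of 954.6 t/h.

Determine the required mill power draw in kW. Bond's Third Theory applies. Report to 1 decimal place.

W = 10 Wi / √P80 − 10 Wi / √F80
W = 10·14.4·(1/√211 − 1/√7503) = 10·14.4·(0.057298) = 8.2509 kWh/t
Power = W × throughput = 8.2509 kWh/t × 954.6 t/h = 7876.3 kW

P = 7876.3 kW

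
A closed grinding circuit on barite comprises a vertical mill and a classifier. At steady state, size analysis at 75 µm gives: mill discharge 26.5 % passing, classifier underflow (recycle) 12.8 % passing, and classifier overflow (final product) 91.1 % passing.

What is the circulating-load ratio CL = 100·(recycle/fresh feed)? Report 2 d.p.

CL = 471.53 %

Mass balance on the −75 µm fraction:
(1+r)·d = r·u + o ⇒ r = (o−d)/(d−u)
r = (91.1 − 26.5)/(26.5 − 12.8) = 64.6/13.7 = 4.7153
CL = 100·r = 471.53 %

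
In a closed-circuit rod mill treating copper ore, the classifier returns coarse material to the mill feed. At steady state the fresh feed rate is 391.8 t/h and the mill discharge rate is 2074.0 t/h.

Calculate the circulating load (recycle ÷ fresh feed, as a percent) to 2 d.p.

Steady state: M = F + R.
R = M − F = 2074.0 − 391.8 = 1682.2 t/h
CL = 100·R/F = 100·1682.2/391.8 = 429.35 %

CL = 429.35 %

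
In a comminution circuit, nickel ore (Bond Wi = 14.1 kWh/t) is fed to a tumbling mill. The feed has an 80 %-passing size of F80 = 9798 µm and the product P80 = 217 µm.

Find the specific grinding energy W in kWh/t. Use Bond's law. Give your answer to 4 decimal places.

W = 10 Wi / √P80 − 10 Wi / √F80
1/√217 = 0.067884;  1/√9798 = 0.010103
W = 10·14.1·(0.067884 − 0.010103) = 8.1472 kWh/t

W = 8.1472 kWh/t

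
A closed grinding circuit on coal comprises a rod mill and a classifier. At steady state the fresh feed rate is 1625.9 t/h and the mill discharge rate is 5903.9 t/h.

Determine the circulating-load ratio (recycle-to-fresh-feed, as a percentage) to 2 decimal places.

Steady state: M = F + R.
R = M − F = 5903.9 − 1625.9 = 4278.0 t/h
CL = 100·R/F = 100·4278.0/1625.9 = 263.12 %

CL = 263.12 %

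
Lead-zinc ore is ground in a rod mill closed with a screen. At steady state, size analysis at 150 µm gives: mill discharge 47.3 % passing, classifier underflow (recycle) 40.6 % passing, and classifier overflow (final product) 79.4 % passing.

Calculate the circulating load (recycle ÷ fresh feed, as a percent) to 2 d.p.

CL = 479.10 %

Mass balance on the −150 µm fraction:
Fd + Rd = Ru + Fo ⇒ R/F = (o−d)/(d−u)
r = (79.4 − 47.3)/(47.3 − 40.6) = 32.1/6.7 = 4.7910
CL = 100·r = 479.10 %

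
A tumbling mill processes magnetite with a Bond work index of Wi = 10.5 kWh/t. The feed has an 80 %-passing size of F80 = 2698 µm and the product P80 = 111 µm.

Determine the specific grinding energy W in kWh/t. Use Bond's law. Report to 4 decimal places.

W = 10 Wi / √P80 − 10 Wi / √F80
1/√111 = 0.094916;  1/√2698 = 0.019252
W = 10·10.5·(0.094916 − 0.019252) = 7.9447 kWh/t

W = 7.9447 kWh/t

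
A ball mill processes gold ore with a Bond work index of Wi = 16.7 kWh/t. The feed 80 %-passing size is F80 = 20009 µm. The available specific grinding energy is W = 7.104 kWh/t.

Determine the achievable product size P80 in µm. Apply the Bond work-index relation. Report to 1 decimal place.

W_Bond = 10·Wi·(1/√P₈₀ − 1/√F₈₀)
1/√P80 = 1/√F80 + W/(10·Wi)
  = 7.1040/(10·16.7) + 1/√20009 = 0.042539 + 0.007069 = 0.049608
P80 = (1/0.049608)² = 20.1579² = 406.34 µm

P80 = 406.3 µm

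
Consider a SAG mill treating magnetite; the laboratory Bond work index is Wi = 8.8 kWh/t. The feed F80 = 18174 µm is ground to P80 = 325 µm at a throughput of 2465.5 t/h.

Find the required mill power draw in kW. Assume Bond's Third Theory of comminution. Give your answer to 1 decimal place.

W_Bond = 10·Wi·(1/√P₈₀ − 1/√F₈₀)
W = 10·8.8·(1/√325 − 1/√18174) = 10·8.8·(0.048052) = 4.2286 kWh/t
Power = W × throughput = 4.2286 kWh/t × 2465.5 t/h = 10425.6 kW

P = 10425.6 kW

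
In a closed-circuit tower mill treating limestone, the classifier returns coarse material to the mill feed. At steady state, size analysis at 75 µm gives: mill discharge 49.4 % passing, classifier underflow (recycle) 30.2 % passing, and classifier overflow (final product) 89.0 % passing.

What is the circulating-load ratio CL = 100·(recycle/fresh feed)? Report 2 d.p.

CL = 206.25 %

Let r = R/F. Size balance at 75 µm:
(1+r)·d = r·u + o ⇒ r = (o−d)/(d−u)
r = (89.0 − 49.4)/(49.4 − 30.2) = 39.6/19.2 = 2.0625
CL = 100·r = 206.25 %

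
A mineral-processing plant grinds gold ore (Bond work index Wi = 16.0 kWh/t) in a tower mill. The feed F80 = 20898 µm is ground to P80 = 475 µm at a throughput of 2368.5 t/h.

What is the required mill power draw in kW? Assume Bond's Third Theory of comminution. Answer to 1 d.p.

W = 10 Wi (1/√P80 − 1/√F80)  [Bond]
W = 10·16.0·(1/√475 − 1/√20898) = 10·16.0·(0.038966) = 6.2345 kWh/t
P_mill = W·ṁ = 6.2345·2368.5 = 14766.4 kW

P = 14766.4 kW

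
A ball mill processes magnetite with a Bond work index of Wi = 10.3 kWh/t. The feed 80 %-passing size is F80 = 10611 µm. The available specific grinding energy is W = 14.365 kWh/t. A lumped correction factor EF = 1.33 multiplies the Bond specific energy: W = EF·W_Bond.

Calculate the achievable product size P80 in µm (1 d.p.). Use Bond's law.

P80 = 76.2 µm

Bond: W = 10·Wi·(1/√P80 − 1/√F80)
W_Bond = W / EF = 14.365 / 1.33 = 10.8008 kWh/t
⇒ 1/√P80 = W_Bond/(10 Wi) + 1/√F80
  = 10.8008/(10·10.3) + 1/√10611 = 0.104862 + 0.009708 = 0.114569
P80 = (1/0.114569)² = 8.7283² = 76.18 µm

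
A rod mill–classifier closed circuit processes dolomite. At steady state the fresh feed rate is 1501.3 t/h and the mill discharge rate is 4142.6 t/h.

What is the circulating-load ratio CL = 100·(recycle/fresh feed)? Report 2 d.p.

Mill node: discharge = fresh + recycle.
R = M − F = 4142.6 − 1501.3 = 2641.3 t/h
CL = 100·R/F = 100·2641.3/1501.3 = 175.93 %

CL = 175.93 %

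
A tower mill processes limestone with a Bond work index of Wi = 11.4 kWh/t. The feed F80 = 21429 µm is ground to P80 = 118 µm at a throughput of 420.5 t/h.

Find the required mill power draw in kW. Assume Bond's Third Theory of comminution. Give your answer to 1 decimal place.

P = 4085.5 kW

Bond: W = 10·Wi·(1/√P80 − 1/√F80)
W = 10·11.4·(1/√118 − 1/√21429) = 10·11.4·(0.085226) = 9.7158 kWh/t
Power = W × throughput = 9.7158 kWh/t × 420.5 t/h = 4085.5 kW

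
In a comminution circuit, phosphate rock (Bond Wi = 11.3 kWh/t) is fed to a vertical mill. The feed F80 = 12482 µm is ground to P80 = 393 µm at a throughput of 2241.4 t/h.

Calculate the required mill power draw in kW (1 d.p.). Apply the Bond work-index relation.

W = 10·Wi·[P80^(−½) − F80^(−½)]
W = 10·11.3·(1/√393 − 1/√12482) = 10·11.3·(0.041493) = 4.6887 kWh/t
Power = W × throughput = 4.6887 kWh/t × 2241.4 t/h = 10509.2 kW

P = 10509.2 kW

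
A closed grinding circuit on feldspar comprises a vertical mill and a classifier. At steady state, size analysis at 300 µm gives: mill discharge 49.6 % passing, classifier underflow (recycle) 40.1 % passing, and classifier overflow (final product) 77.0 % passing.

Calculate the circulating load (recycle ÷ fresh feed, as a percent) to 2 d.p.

Mass balance on the −300 µm fraction:
d + r·d = r·u + o → r(d−u) = o−d
r = (77.0 − 49.6)/(49.6 − 40.1) = 27.4/9.5 = 2.8842
CL = 100·r = 288.42 %

CL = 288.42 %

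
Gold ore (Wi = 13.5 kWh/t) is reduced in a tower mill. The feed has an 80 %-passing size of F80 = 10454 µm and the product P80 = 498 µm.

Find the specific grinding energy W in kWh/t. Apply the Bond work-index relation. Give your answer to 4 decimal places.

W = 10 Wi / √P80 − 10 Wi / √F80
1/√498 = 0.044811;  1/√10454 = 0.009780
W = 10·13.5·(0.044811 − 0.009780) = 4.7291 kWh/t

W = 4.7291 kWh/t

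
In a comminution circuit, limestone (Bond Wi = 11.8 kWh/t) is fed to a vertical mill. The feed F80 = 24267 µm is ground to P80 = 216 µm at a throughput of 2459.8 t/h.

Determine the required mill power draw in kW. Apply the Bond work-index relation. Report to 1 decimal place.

W = 10·Wi·(P80^(-½) − F80^(-½))
W = 10·11.8·(1/√216 − 1/√24267) = 10·11.8·(0.061622) = 7.2714 kWh/t
Mill draw = 7.2714 × 2459.8 = 17886.2 kW

P = 17886.2 kW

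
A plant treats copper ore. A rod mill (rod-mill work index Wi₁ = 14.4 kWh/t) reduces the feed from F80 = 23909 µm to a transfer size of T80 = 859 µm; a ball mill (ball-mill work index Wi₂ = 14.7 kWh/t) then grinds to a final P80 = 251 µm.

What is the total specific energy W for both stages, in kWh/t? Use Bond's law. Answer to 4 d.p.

Bond:  W = 10 Wi (1/√P − 1/√F)
Stage 1 (23909→859 µm, Wi₁=14.4): W₁ = 10·14.4·(0.034120 − 0.006467) = 3.9819 kWh/t
Stage 2 (859→251 µm, Wi₂=14.7): W₂ = 10·14.7·(0.063119 − 0.034120) = 4.2630 kWh/t
W = W₁ + W₂ = 3.9819 + 4.2630 = 8.2449 kWh/t

W = 8.2449 kWh/t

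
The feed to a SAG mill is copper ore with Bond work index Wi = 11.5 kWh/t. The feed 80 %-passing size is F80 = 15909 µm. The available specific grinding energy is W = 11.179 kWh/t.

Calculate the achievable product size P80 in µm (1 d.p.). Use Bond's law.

Bond: W = 10·Wi·(1/√P80 − 1/√F80)
1/√P80 = 1/√F80 + W/(10·Wi)
  = 11.1790/(10·11.5) + 1/√15909 = 0.097209 + 0.007928 = 0.105137
P80 = (1/0.105137)² = 9.5114² = 90.47 µm

P80 = 90.5 µm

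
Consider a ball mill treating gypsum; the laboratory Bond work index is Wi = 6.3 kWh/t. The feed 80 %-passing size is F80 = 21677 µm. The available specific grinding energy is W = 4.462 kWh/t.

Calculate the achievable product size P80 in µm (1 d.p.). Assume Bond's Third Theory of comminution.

W = 10·Wi·[P80^(−½) − F80^(−½)]
P80^(−½) = W/(10 Wi) + F80^(−½)
  = 4.4620/(10·6.3) + 1/√21677 = 0.070825 + 0.006792 = 0.077617
P80 = (1/0.077617)² = 12.8837² = 165.99 µm

P80 = 166.0 µm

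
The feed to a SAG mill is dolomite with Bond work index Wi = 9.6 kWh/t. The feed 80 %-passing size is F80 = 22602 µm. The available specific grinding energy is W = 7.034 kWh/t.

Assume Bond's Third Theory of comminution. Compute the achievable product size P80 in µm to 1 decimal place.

P80 = 156.6 µm

Bond:  W = 10 Wi (1/√P − 1/√F)
P80^-0.5 = F80^-0.5 + W/(10 Wi)
  = 7.0340/(10·9.6) + 1/√22602 = 0.073271 + 0.006652 = 0.079922
P80 = (1/0.079922)² = 12.5121² = 156.55 µm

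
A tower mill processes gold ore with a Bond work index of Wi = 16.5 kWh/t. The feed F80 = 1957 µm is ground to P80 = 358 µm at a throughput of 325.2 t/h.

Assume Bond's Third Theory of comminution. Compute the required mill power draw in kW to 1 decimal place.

P = 1623.0 kW

Bond:  W = 10 Wi (1/√P − 1/√F)
W = 10·16.5·(1/√358 − 1/√1957) = 10·16.5·(0.030247) = 4.9907 kWh/t
P = W·T = 4.9907·325.2 = 1623.0 kW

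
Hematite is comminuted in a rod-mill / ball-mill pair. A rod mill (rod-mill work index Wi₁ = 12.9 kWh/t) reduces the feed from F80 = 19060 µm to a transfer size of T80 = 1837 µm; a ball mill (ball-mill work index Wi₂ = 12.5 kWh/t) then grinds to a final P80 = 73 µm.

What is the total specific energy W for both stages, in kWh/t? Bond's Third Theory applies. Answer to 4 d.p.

W = 13.7891 kWh/t

W = 10·Wi·(P80^(-½) − F80^(-½))
Stage 1 (19060→1837 µm, Wi₁=12.9): W₁ = 10·12.9·(0.023332 − 0.007243) = 2.0754 kWh/t
Stage 2 (1837→73 µm, Wi₂=12.5): W₂ = 10·12.5·(0.117041 − 0.023332) = 11.7137 kWh/t
W = W₁ + W₂ = 2.0754 + 11.7137 = 13.7891 kWh/t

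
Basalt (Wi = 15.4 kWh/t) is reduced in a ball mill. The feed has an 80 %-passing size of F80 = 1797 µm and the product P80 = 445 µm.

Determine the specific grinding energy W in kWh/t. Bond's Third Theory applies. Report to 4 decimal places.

W_Bond = 10·Wi·(1/√P₈₀ − 1/√F₈₀)
1/√445 = 0.047405;  1/√1797 = 0.023590
W = 10·15.4·(0.047405 − 0.023590) = 3.6675 kWh/t

W = 3.6675 kWh/t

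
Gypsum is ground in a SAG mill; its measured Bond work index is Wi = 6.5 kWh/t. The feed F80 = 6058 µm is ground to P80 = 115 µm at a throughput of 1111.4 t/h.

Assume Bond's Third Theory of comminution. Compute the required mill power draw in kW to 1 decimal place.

W = 10 Wi (1/√P80 − 1/√F80)  [Bond]
W = 10·6.5·(1/√115 − 1/√6058) = 10·6.5·(0.080402) = 5.2262 kWh/t
Mill draw = 5.2262 × 1111.4 = 5808.4 kW

P = 5808.4 kW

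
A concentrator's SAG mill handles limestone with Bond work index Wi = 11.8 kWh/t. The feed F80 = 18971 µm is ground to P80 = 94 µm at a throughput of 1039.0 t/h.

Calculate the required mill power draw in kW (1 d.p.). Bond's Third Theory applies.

P = 11755.3 kW

Bond:  W = 10 Wi (1/√P − 1/√F)
W = 10·11.8·(1/√94 − 1/√18971) = 10·11.8·(0.095882) = 11.3141 kWh/t
P_mill = W·ṁ = 11.3141·1039.0 = 11755.3 kW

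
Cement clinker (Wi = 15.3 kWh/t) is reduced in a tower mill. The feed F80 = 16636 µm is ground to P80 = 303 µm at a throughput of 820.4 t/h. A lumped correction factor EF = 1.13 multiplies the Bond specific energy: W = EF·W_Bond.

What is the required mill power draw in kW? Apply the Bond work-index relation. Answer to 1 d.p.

W = 10 Wi (P80^-0.5 − F80^-0.5)
W = 10·15.3·(1/√303 − 1/√16636) = 10·15.3·(0.049695) = 7.6034 kWh/t
Corrected W = EF·W_Bond = 1.13·7.6034 = 8.5918 kWh/t
P = W·T = 8.5918·820.4 = 7048.7 kW

P = 7048.7 kW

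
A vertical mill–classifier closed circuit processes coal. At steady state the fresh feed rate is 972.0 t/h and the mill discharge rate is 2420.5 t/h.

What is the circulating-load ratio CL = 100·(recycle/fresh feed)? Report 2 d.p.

Steady state: M = F + R.
R = M − F = 2420.5 − 972.0 = 1448.5 t/h
CL = 100·R/F = 100·1448.5/972.0 = 149.02 %

CL = 149.02 %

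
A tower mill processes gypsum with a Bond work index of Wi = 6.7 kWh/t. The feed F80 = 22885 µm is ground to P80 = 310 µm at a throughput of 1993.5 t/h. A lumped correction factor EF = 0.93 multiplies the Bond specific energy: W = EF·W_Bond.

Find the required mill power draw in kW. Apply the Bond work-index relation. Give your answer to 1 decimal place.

P = 6233.8 kW

W = 10 Wi / √P80 − 10 Wi / √F80
W = 10·6.7·(1/√310 − 1/√22885) = 10·6.7·(0.050186) = 3.3625 kWh/t
Corrected W = EF·W_Bond = 0.93·3.3625 = 3.1271 kWh/t
Mill draw = 3.1271 × 1993.5 = 6233.8 kW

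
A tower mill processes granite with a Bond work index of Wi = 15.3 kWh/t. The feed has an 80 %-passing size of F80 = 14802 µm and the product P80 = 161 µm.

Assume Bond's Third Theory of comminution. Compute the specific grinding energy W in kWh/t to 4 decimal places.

W = 10.8005 kWh/t

W = 10·Wi·[P80^(−½) − F80^(−½)]
1/√161 = 0.078811;  1/√14802 = 0.008219
W = 10·15.3·(0.078811 − 0.008219) = 10.8005 kWh/t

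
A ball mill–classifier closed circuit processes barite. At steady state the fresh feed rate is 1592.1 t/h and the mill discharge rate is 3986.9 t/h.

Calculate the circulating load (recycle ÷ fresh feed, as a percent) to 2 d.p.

CL = 150.42 %

Mill node: discharge = fresh + recycle.
R = M − F = 3986.9 − 1592.1 = 2394.8 t/h
CL = 100·R/F = 100·2394.8/1592.1 = 150.42 %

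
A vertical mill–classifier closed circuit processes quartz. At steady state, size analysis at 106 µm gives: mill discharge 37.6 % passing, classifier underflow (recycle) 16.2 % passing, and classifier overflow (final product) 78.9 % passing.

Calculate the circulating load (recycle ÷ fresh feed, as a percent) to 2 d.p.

Balance %-passing 106 µm (r = R/F):
r = (o − d)/(d − u)
r = (78.9 − 37.6)/(37.6 − 16.2) = 41.3/21.4 = 1.9299
CL = 100·r = 192.99 %

CL = 192.99 %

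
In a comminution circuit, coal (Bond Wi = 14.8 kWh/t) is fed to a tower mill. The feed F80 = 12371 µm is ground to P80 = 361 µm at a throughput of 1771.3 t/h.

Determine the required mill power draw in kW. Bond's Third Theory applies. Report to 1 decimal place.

P = 11440.5 kW

Bond:  W = 10 Wi (1/√P − 1/√F)
W = 10·14.8·(1/√361 − 1/√12371) = 10·14.8·(0.043641) = 6.4588 kWh/t
Mill draw = 6.4588 × 1771.3 = 11440.5 kW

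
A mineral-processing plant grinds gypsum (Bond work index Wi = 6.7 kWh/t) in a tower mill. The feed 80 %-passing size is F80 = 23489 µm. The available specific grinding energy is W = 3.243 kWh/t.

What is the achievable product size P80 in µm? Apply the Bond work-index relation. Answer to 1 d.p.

W_Bond = 10·Wi·(1/√P₈₀ − 1/√F₈₀)
1/√P80 = 1/√F80 + W/(10·Wi)
  = 3.2430/(10·6.7) + 1/√23489 = 0.048403 + 0.006525 = 0.054928
P80 = (1/0.054928)² = 18.2057² = 331.45 µm

P80 = 331.4 µm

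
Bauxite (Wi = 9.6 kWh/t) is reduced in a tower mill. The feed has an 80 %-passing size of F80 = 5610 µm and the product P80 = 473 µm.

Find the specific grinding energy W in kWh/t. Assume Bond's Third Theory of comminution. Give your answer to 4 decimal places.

W = 3.1324 kWh/t

W_Bond = 10·Wi·(1/√P₈₀ − 1/√F₈₀)
1/√473 = 0.045980;  1/√5610 = 0.013351
W = 10·9.6·(0.045980 − 0.013351) = 3.1324 kWh/t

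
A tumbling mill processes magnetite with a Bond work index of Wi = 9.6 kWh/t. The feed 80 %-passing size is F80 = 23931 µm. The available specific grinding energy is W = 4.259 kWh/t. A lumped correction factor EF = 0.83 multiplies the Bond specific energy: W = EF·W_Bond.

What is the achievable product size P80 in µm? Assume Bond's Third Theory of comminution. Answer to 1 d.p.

P80 = 278.6 µm

W_Bond = 10·Wi·(1/√P₈₀ − 1/√F₈₀)
W_Bond = W / EF = 4.259 / 0.83 = 5.1313 kWh/t
⇒ 1/√P80 = W_Bond/(10·Wi) + 1/√F80
  = 5.1313/(10·9.6) + 1/√23931 = 0.053451 + 0.006464 = 0.059916
P80 = (1/0.059916)² = 16.6902² = 278.56 µm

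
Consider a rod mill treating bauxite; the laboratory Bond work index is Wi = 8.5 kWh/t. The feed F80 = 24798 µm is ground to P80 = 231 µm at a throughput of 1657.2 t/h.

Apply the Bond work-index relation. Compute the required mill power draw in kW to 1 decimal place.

P = 8373.5 kW

W = 10 Wi (1/√P80 − 1/√F80)  [Bond]
W = 10·8.5·(1/√231 − 1/√24798) = 10·8.5·(0.059445) = 5.0528 kWh/t
Mill draw = 5.0528 × 1657.2 = 8373.5 kW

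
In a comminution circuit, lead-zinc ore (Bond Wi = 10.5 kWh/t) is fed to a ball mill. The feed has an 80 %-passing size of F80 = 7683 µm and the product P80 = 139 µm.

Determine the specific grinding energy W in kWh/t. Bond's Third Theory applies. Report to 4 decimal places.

Bond:  W = 10 Wi (1/√P − 1/√F)
1/√139 = 0.084819;  1/√7683 = 0.011409
W = 10·10.5·(0.084819 − 0.011409) = 7.7081 kWh/t

W = 7.7081 kWh/t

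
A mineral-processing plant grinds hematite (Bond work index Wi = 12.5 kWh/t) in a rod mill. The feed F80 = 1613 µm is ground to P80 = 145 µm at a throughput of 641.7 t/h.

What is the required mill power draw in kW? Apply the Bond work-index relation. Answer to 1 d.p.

P = 4664.1 kW

W = 10·Wi·(P80^(-½) − F80^(-½))
W = 10·12.5·(1/√145 − 1/√1613) = 10·12.5·(0.058146) = 7.2683 kWh/t
Power = W × throughput = 7.2683 kWh/t × 641.7 t/h = 4664.1 kW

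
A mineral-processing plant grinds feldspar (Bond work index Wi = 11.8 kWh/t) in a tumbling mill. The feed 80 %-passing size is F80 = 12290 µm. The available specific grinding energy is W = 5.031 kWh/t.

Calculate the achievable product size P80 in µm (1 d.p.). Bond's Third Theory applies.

W = 10 Wi (P80^-0.5 − F80^-0.5)
⇒ 1/√P80 = W/(10 Wi) + 1/√F80
  = 5.0310/(10·11.8) + 1/√12290 = 0.042636 + 0.009020 = 0.051656
P80 = (1/0.051656)² = 19.3589² = 374.77 µm

P80 = 374.8 µm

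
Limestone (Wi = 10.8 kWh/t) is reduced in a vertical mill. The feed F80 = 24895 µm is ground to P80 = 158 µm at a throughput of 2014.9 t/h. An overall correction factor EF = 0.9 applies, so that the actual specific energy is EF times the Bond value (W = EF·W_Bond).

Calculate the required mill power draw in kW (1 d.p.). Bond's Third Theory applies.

P = 14339.6 kW

W_Bond = 10·Wi·(1/√P₈₀ − 1/√F₈₀)
W = 10·10.8·(1/√158 − 1/√24895) = 10·10.8·(0.073218) = 7.9075 kWh/t
Corrected W = EF·W_Bond = 0.9·7.9075 = 7.1168 kWh/t
Mill draw = 7.1168 × 2014.9 = 14339.6 kW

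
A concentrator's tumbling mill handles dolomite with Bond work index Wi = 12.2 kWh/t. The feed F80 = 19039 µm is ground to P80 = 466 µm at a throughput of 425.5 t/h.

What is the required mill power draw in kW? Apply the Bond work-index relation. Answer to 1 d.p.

W = 10 Wi (P80^-0.5 − F80^-0.5)
W = 10·12.2·(1/√466 − 1/√19039) = 10·12.2·(0.039077) = 4.7674 kWh/t
Mill draw = 4.7674 × 425.5 = 2028.5 kW

P = 2028.5 kW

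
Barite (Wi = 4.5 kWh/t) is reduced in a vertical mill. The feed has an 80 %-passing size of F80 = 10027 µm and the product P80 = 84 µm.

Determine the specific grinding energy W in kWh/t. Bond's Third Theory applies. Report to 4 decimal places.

W = 4.4605 kWh/t

W = 10 Wi (1/√P80 − 1/√F80)  [Bond]
1/√84 = 0.109109;  1/√10027 = 0.009987
W = 10·4.5·(0.109109 − 0.009987) = 4.4605 kWh/t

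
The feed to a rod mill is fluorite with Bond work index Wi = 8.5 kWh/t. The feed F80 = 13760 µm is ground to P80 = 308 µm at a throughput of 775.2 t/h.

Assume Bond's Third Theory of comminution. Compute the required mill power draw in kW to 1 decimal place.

P = 3192.8 kW

W = 10·Wi·(P80^(-½) − F80^(-½))
W = 10·8.5·(1/√308 − 1/√13760) = 10·8.5·(0.048455) = 4.1187 kWh/t
P_mill = W·ṁ = 4.1187·775.2 = 3192.8 kW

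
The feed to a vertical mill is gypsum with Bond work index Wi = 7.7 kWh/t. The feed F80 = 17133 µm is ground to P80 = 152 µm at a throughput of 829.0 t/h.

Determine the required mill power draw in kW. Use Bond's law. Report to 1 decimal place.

P = 4689.9 kW

W = 10 Wi (P80^-0.5 − F80^-0.5)
W = 10·7.7·(1/√152 − 1/√17133) = 10·7.7·(0.073471) = 5.6573 kWh/t
Mill draw = 5.6573 × 829.0 = 4689.9 kW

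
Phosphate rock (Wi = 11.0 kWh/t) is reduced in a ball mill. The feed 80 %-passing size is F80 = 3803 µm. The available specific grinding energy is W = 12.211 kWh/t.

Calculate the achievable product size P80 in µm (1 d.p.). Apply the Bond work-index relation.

W_Bond = 10·Wi·(1/√P₈₀ − 1/√F₈₀)
⇒ 1/√P80 = W/(10 Wi) + 1/√F80
  = 12.2110/(10·11.0) + 1/√3803 = 0.111009 + 0.016216 = 0.127225
P80 = (1/0.127225)² = 7.8601² = 61.78 µm

P80 = 61.8 µm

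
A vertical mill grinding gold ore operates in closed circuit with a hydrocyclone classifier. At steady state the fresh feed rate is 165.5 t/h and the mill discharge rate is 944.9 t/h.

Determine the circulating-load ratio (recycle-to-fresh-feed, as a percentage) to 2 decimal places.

CL = 470.94 %

Steady state: M = F + R.
R = M − F = 944.9 − 165.5 = 779.4 t/h
CL = 100·R/F = 100·779.4/165.5 = 470.94 %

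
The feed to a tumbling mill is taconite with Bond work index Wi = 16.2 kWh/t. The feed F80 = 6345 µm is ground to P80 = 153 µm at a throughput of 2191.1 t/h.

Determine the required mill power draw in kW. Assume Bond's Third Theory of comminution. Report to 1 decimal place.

P = 24240.5 kW

W_Bond = 10·Wi·(1/√P₈₀ − 1/√F₈₀)
W = 10·16.2·(1/√153 − 1/√6345) = 10·16.2·(0.068291) = 11.0632 kWh/t
P = W·T = 11.0632·2191.1 = 24240.5 kW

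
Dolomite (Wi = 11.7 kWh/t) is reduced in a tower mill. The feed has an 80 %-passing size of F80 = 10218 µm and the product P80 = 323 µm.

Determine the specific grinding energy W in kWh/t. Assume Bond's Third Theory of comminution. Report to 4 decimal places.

W = 5.3526 kWh/t

Bond:  W = 10 Wi (1/√P − 1/√F)
1/√323 = 0.055641;  1/√10218 = 0.009893
W = 10·11.7·(0.055641 − 0.009893) = 5.3526 kWh/t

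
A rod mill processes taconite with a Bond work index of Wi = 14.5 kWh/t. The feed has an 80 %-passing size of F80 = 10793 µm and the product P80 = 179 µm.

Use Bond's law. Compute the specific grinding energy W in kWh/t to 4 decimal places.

W = 9.4421 kWh/t

W = 10 Wi (1/√P80 − 1/√F80)  [Bond]
1/√179 = 0.074744;  1/√10793 = 0.009626
W = 10·14.5·(0.074744 − 0.009626) = 9.4421 kWh/t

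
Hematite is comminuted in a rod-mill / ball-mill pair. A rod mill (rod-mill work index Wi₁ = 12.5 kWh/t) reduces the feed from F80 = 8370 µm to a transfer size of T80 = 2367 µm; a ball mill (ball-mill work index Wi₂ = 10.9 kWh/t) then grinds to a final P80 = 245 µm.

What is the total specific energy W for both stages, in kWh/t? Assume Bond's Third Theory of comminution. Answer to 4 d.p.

W = 5.9263 kWh/t

W = 10 Wi (P80^-0.5 − F80^-0.5)
Stage 1 (8370→2367 µm, Wi₁=12.5): W₁ = 10·12.5·(0.020554 − 0.010930) = 1.2030 kWh/t
Stage 2 (2367→245 µm, Wi₂=10.9): W₂ = 10·10.9·(0.063888 − 0.020554) = 4.7233 kWh/t
W = W₁ + W₂ = 1.2030 + 4.7233 = 5.9263 kWh/t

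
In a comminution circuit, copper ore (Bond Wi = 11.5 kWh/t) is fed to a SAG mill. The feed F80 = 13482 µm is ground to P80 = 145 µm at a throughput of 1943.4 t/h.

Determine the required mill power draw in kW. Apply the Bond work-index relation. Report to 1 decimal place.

Bond:  W = 10 Wi (1/√P − 1/√F)
W = 10·11.5·(1/√145 − 1/√13482) = 10·11.5·(0.074433) = 8.5598 kWh/t
P = W·T = 8.5598·1943.4 = 16635.1 kW

P = 16635.1 kW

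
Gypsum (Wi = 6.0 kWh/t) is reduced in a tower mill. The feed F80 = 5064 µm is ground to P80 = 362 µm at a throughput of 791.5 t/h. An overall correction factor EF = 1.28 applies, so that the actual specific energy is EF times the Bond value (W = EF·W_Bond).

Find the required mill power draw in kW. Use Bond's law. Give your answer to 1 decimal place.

W_Bond = 10·Wi·(1/√P₈₀ − 1/√F₈₀)
W = 10·6.0·(1/√362 − 1/√5064) = 10·6.0·(0.038506) = 2.3104 kWh/t
With EF = 1.28: W = 2.3104·1.28 = 2.9573 kWh/t
Mill draw = 2.9573 × 791.5 = 2340.7 kW

P = 2340.7 kW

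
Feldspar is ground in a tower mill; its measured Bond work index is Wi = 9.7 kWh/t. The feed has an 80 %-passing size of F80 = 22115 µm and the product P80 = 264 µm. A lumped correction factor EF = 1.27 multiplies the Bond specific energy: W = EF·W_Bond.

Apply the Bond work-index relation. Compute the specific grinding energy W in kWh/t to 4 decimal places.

W = 10 Wi (P80^-0.5 − F80^-0.5)
1/√264 = 0.061546;  1/√22115 = 0.006724
W = 10·9.7·(0.061546 − 0.006724) = 5.3177 kWh/t
Corrected W = EF·W_Bond = 1.27·5.3177 = 6.7534 kWh/t

W = 6.7534 kWh/t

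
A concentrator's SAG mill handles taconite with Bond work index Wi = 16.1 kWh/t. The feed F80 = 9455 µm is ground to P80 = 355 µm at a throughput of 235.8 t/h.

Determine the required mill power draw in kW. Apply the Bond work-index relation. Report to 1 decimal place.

P = 1624.5 kW

W_Bond = 10·Wi·(1/√P₈₀ − 1/√F₈₀)
W = 10·16.1·(1/√355 − 1/√9455) = 10·16.1·(0.042790) = 6.8892 kWh/t
P_mill = W·ṁ = 6.8892·235.8 = 1624.5 kW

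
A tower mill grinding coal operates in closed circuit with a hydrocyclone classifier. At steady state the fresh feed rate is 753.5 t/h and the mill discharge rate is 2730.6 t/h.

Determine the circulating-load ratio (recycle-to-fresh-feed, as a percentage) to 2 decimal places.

M = F + R at steady state, so:
R = M − F = 2730.6 − 753.5 = 1977.1 t/h
CL = 100·R/F = 100·1977.1/753.5 = 262.39 %

CL = 262.39 %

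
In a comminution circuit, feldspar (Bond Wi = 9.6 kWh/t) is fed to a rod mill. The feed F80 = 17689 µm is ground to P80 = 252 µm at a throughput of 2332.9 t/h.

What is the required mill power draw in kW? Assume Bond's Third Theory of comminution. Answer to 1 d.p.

P = 12424.2 kW

W = 10 Wi (P80^-0.5 − F80^-0.5)
W = 10·9.6·(1/√252 − 1/√17689) = 10·9.6·(0.055475) = 5.3256 kWh/t
P = W·T = 5.3256·2332.9 = 12424.2 kW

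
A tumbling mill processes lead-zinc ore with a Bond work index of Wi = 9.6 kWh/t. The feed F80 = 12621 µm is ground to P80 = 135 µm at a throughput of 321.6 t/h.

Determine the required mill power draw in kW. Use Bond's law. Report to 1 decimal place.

Bond: W = 10·Wi·(1/√P80 − 1/√F80)
W = 10·9.6·(1/√135 − 1/√12621) = 10·9.6·(0.077165) = 7.4078 kWh/t
Mill draw = 7.4078 × 321.6 = 2382.4 kW

P = 2382.4 kW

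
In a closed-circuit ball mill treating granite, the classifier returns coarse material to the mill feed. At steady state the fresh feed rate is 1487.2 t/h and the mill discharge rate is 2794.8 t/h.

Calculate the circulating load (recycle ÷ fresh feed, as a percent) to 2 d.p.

Steady state: M = F + R.
R = M − F = 2794.8 − 1487.2 = 1307.6 t/h
CL = 100·R/F = 100·1307.6/1487.2 = 87.92 %

CL = 87.92 %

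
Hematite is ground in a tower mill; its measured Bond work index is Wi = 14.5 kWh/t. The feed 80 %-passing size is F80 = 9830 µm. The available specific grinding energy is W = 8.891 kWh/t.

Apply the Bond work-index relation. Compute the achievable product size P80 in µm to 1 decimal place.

W = 10·Wi·(P80^(-½) − F80^(-½))
P80^-0.5 = F80^-0.5 + W/(10 Wi)
  = 8.8910/(10·14.5) + 1/√9830 = 0.061317 + 0.010086 = 0.071403
P80 = (1/0.071403)² = 14.0049² = 196.14 µm

P80 = 196.1 µm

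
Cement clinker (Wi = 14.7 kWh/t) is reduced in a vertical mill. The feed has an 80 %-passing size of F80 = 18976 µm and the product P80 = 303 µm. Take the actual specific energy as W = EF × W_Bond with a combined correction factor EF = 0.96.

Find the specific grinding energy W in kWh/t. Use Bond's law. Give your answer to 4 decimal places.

W = 7.0827 kWh/t

W = 10 Wi (1/√P80 − 1/√F80)  [Bond]
1/√303 = 0.057448;  1/√18976 = 0.007259
W = 10·14.7·(0.057448 − 0.007259) = 7.3778 kWh/t
With EF = 0.96: W = 7.3778·0.96 = 7.0827 kWh/t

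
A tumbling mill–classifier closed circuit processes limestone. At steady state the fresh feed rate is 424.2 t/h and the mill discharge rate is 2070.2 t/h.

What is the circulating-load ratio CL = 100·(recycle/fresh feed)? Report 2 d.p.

Discharge = new feed + return, hence
R = M − F = 2070.2 − 424.2 = 1646.0 t/h
CL = 100·R/F = 100·1646.0/424.2 = 388.02 %

CL = 388.02 %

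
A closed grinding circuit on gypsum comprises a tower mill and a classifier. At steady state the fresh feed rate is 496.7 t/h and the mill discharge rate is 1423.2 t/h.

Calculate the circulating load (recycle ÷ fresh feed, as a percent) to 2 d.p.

CL = 186.53 %

Discharge = new feed + return, hence
R = M − F = 1423.2 − 496.7 = 926.5 t/h
CL = 100·R/F = 100·926.5/496.7 = 186.53 %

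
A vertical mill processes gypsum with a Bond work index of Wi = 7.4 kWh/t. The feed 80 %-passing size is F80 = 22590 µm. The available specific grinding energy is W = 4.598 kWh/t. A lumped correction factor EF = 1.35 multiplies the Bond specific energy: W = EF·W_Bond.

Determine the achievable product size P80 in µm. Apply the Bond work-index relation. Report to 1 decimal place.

W = 10·Wi·[P80^(−½) − F80^(−½)]
W_Bond = W / EF = 4.598 / 1.35 = 3.4059 kWh/t
P80^(−½) = W_Bond/(10 Wi) + F80^(−½)
  = 3.4059/(10·7.4) + 1/√22590 = 0.046026 + 0.006653 = 0.052679
P80 = (1/0.052679)² = 18.9828² = 360.34 µm

P80 = 360.3 µm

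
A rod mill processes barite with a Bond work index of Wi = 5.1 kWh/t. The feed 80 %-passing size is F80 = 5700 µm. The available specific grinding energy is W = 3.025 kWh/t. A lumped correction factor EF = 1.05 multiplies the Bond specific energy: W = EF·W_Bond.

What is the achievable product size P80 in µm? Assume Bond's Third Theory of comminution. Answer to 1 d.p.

P80 = 205.6 µm

W = 10·Wi·(P80^(-½) − F80^(-½))
W_Bond = W / EF = 3.025 / 1.05 = 2.8810 kWh/t
1/√P80 = 1/√F80 + W_Bond/(10·Wi)
  = 2.8810/(10·5.1) + 1/√5700 = 0.056489 + 0.013245 = 0.069735
P80 = (1/0.069735)² = 14.3401² = 205.64 µm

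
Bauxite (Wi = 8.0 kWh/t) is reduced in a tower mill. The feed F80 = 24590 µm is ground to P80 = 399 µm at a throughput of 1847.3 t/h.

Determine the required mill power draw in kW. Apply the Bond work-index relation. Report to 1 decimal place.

Bond: W = 10·Wi·(1/√P80 − 1/√F80)
W = 10·8.0·(1/√399 − 1/√24590) = 10·8.0·(0.043686) = 3.4948 kWh/t
Power = W × throughput = 3.4948 kWh/t × 1847.3 t/h = 6456.0 kW

P = 6456.0 kW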